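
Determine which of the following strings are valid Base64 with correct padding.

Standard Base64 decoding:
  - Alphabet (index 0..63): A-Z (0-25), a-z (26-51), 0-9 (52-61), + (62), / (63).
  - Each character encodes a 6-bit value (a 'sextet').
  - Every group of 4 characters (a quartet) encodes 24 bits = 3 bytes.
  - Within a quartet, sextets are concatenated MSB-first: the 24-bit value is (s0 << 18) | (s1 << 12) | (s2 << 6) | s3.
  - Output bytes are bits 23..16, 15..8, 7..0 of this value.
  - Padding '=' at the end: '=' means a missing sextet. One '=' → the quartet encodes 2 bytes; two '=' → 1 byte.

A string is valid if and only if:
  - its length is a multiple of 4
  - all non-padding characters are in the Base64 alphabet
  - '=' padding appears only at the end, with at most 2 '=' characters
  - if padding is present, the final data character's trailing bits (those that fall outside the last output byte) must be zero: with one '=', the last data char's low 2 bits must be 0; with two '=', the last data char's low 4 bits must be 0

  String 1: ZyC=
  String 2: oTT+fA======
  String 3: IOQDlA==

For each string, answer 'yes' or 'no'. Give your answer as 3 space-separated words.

String 1: 'ZyC=' → invalid (bad trailing bits)
String 2: 'oTT+fA======' → invalid (6 pad chars (max 2))
String 3: 'IOQDlA==' → valid

Answer: no no yes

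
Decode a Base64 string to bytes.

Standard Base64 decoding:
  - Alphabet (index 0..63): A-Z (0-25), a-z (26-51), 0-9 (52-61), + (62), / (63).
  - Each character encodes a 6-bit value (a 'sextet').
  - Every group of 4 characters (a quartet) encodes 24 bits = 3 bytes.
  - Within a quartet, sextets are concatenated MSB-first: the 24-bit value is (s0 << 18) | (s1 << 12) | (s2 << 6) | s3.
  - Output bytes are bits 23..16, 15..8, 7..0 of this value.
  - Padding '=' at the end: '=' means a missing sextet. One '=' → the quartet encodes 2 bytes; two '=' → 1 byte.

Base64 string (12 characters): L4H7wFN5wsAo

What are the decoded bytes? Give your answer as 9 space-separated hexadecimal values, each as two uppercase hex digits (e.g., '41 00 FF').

After char 0 ('L'=11): chars_in_quartet=1 acc=0xB bytes_emitted=0
After char 1 ('4'=56): chars_in_quartet=2 acc=0x2F8 bytes_emitted=0
After char 2 ('H'=7): chars_in_quartet=3 acc=0xBE07 bytes_emitted=0
After char 3 ('7'=59): chars_in_quartet=4 acc=0x2F81FB -> emit 2F 81 FB, reset; bytes_emitted=3
After char 4 ('w'=48): chars_in_quartet=1 acc=0x30 bytes_emitted=3
After char 5 ('F'=5): chars_in_quartet=2 acc=0xC05 bytes_emitted=3
After char 6 ('N'=13): chars_in_quartet=3 acc=0x3014D bytes_emitted=3
After char 7 ('5'=57): chars_in_quartet=4 acc=0xC05379 -> emit C0 53 79, reset; bytes_emitted=6
After char 8 ('w'=48): chars_in_quartet=1 acc=0x30 bytes_emitted=6
After char 9 ('s'=44): chars_in_quartet=2 acc=0xC2C bytes_emitted=6
After char 10 ('A'=0): chars_in_quartet=3 acc=0x30B00 bytes_emitted=6
After char 11 ('o'=40): chars_in_quartet=4 acc=0xC2C028 -> emit C2 C0 28, reset; bytes_emitted=9

Answer: 2F 81 FB C0 53 79 C2 C0 28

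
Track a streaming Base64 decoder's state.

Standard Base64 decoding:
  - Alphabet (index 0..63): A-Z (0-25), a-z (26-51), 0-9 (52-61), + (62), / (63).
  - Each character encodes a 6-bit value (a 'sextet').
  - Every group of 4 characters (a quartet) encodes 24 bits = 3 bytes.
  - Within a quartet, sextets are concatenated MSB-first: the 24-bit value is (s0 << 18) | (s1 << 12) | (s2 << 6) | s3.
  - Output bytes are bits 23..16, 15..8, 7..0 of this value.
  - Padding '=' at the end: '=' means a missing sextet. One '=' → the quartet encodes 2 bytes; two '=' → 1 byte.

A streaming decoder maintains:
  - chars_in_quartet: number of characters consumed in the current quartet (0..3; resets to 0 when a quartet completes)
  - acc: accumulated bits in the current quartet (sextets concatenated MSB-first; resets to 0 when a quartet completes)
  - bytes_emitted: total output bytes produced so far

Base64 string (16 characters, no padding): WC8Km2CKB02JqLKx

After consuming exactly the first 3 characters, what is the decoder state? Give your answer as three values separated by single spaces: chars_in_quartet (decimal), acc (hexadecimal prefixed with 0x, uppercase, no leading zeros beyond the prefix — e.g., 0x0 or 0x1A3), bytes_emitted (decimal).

Answer: 3 0x160BC 0

Derivation:
After char 0 ('W'=22): chars_in_quartet=1 acc=0x16 bytes_emitted=0
After char 1 ('C'=2): chars_in_quartet=2 acc=0x582 bytes_emitted=0
After char 2 ('8'=60): chars_in_quartet=3 acc=0x160BC bytes_emitted=0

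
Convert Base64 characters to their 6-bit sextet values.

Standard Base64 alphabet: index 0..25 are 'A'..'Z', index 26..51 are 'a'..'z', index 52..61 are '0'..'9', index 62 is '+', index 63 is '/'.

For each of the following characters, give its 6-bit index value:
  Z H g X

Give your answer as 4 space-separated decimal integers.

'Z': A..Z range, ord('Z') − ord('A') = 25
'H': A..Z range, ord('H') − ord('A') = 7
'g': a..z range, 26 + ord('g') − ord('a') = 32
'X': A..Z range, ord('X') − ord('A') = 23

Answer: 25 7 32 23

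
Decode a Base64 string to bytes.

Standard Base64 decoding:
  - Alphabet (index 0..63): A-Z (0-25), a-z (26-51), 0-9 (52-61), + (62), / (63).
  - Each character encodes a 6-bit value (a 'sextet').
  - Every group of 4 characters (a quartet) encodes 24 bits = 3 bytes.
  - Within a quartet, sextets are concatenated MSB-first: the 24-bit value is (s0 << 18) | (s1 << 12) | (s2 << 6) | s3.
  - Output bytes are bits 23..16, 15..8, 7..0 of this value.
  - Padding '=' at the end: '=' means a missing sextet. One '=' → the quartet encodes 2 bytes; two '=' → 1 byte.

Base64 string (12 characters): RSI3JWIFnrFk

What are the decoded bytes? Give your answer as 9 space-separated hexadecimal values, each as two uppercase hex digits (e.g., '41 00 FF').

After char 0 ('R'=17): chars_in_quartet=1 acc=0x11 bytes_emitted=0
After char 1 ('S'=18): chars_in_quartet=2 acc=0x452 bytes_emitted=0
After char 2 ('I'=8): chars_in_quartet=3 acc=0x11488 bytes_emitted=0
After char 3 ('3'=55): chars_in_quartet=4 acc=0x452237 -> emit 45 22 37, reset; bytes_emitted=3
After char 4 ('J'=9): chars_in_quartet=1 acc=0x9 bytes_emitted=3
After char 5 ('W'=22): chars_in_quartet=2 acc=0x256 bytes_emitted=3
After char 6 ('I'=8): chars_in_quartet=3 acc=0x9588 bytes_emitted=3
After char 7 ('F'=5): chars_in_quartet=4 acc=0x256205 -> emit 25 62 05, reset; bytes_emitted=6
After char 8 ('n'=39): chars_in_quartet=1 acc=0x27 bytes_emitted=6
After char 9 ('r'=43): chars_in_quartet=2 acc=0x9EB bytes_emitted=6
After char 10 ('F'=5): chars_in_quartet=3 acc=0x27AC5 bytes_emitted=6
After char 11 ('k'=36): chars_in_quartet=4 acc=0x9EB164 -> emit 9E B1 64, reset; bytes_emitted=9

Answer: 45 22 37 25 62 05 9E B1 64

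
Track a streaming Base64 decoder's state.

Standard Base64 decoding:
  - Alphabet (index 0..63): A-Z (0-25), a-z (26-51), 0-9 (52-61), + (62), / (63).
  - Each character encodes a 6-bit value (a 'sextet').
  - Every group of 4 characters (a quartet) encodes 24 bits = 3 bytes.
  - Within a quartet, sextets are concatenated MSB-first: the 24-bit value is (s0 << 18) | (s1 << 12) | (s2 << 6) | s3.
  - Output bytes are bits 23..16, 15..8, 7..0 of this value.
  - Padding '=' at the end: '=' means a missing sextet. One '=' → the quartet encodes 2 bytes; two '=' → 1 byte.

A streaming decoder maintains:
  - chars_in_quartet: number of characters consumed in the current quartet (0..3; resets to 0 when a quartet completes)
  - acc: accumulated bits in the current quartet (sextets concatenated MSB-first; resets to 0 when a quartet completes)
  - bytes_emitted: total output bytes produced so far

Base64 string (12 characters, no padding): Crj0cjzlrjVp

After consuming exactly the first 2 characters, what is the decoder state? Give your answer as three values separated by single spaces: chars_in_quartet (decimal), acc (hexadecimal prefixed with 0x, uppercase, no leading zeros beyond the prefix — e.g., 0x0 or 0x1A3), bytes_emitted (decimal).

After char 0 ('C'=2): chars_in_quartet=1 acc=0x2 bytes_emitted=0
After char 1 ('r'=43): chars_in_quartet=2 acc=0xAB bytes_emitted=0

Answer: 2 0xAB 0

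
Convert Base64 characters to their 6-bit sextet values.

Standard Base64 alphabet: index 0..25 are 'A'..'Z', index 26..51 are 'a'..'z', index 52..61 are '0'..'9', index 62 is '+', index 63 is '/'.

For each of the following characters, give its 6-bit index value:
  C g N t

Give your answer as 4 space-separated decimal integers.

Answer: 2 32 13 45

Derivation:
'C': A..Z range, ord('C') − ord('A') = 2
'g': a..z range, 26 + ord('g') − ord('a') = 32
'N': A..Z range, ord('N') − ord('A') = 13
't': a..z range, 26 + ord('t') − ord('a') = 45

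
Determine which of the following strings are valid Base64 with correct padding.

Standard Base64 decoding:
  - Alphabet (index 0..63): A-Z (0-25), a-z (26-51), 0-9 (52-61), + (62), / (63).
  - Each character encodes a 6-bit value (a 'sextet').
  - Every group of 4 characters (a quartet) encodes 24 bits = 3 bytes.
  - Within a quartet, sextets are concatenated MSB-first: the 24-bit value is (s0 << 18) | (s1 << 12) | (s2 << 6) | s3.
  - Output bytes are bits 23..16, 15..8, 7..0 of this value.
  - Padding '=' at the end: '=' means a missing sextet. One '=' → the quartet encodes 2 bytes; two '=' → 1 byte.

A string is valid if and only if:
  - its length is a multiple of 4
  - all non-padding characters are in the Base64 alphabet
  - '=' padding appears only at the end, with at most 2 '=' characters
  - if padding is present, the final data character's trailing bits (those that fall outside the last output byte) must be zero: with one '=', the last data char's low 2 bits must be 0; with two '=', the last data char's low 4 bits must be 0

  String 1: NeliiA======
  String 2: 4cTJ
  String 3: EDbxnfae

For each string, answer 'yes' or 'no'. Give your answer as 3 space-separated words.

Answer: no yes yes

Derivation:
String 1: 'NeliiA======' → invalid (6 pad chars (max 2))
String 2: '4cTJ' → valid
String 3: 'EDbxnfae' → valid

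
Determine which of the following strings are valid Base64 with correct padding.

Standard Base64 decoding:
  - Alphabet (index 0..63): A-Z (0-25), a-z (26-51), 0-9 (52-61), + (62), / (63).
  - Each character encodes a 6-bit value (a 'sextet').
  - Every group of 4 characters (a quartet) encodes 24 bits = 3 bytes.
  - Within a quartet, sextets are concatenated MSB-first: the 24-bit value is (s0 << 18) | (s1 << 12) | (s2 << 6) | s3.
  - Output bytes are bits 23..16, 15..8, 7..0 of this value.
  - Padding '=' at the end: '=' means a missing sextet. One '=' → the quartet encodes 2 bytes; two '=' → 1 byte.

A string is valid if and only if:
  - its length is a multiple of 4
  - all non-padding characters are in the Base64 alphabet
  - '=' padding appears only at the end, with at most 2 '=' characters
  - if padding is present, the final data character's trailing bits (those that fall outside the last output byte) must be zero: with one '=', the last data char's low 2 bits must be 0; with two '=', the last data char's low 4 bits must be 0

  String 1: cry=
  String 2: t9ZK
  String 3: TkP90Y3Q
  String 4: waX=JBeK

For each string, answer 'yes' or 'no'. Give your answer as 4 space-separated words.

String 1: 'cry=' → invalid (bad trailing bits)
String 2: 't9ZK' → valid
String 3: 'TkP90Y3Q' → valid
String 4: 'waX=JBeK' → invalid (bad char(s): ['=']; '=' in middle)

Answer: no yes yes no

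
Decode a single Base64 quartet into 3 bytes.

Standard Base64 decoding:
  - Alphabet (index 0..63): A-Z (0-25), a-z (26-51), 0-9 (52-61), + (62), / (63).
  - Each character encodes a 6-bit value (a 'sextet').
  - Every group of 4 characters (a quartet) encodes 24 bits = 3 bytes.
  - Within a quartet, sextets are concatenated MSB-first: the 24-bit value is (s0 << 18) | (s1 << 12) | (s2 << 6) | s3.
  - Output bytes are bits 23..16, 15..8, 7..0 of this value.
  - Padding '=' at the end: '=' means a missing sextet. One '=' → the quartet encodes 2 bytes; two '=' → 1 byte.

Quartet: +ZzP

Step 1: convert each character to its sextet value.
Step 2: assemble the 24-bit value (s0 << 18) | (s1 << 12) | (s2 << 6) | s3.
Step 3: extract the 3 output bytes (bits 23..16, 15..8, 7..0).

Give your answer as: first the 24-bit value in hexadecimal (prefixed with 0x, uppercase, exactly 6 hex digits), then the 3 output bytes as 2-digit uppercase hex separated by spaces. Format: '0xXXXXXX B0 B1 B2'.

Sextets: +=62, Z=25, z=51, P=15
24-bit: (62<<18) | (25<<12) | (51<<6) | 15
      = 0xF80000 | 0x019000 | 0x000CC0 | 0x00000F
      = 0xF99CCF
Bytes: (v>>16)&0xFF=F9, (v>>8)&0xFF=9C, v&0xFF=CF

Answer: 0xF99CCF F9 9C CF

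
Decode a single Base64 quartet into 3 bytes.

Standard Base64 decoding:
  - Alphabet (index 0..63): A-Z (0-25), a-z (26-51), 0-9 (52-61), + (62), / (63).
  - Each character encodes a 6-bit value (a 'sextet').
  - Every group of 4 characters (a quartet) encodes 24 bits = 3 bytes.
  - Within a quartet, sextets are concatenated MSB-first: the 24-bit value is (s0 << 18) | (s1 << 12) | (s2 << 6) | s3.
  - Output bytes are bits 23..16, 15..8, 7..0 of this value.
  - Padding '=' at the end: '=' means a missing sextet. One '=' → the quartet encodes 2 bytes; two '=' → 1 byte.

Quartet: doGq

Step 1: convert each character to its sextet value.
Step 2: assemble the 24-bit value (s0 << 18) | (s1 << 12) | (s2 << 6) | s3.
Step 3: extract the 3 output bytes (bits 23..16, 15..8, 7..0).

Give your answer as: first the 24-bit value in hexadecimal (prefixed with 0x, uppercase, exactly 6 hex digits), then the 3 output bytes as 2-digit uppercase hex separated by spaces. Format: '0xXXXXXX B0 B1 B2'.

Sextets: d=29, o=40, G=6, q=42
24-bit: (29<<18) | (40<<12) | (6<<6) | 42
      = 0x740000 | 0x028000 | 0x000180 | 0x00002A
      = 0x7681AA
Bytes: (v>>16)&0xFF=76, (v>>8)&0xFF=81, v&0xFF=AA

Answer: 0x7681AA 76 81 AA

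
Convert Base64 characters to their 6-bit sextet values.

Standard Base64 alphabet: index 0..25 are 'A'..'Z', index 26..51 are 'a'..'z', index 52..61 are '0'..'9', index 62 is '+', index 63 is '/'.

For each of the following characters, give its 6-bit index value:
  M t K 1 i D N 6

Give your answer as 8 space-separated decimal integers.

'M': A..Z range, ord('M') − ord('A') = 12
't': a..z range, 26 + ord('t') − ord('a') = 45
'K': A..Z range, ord('K') − ord('A') = 10
'1': 0..9 range, 52 + ord('1') − ord('0') = 53
'i': a..z range, 26 + ord('i') − ord('a') = 34
'D': A..Z range, ord('D') − ord('A') = 3
'N': A..Z range, ord('N') − ord('A') = 13
'6': 0..9 range, 52 + ord('6') − ord('0') = 58

Answer: 12 45 10 53 34 3 13 58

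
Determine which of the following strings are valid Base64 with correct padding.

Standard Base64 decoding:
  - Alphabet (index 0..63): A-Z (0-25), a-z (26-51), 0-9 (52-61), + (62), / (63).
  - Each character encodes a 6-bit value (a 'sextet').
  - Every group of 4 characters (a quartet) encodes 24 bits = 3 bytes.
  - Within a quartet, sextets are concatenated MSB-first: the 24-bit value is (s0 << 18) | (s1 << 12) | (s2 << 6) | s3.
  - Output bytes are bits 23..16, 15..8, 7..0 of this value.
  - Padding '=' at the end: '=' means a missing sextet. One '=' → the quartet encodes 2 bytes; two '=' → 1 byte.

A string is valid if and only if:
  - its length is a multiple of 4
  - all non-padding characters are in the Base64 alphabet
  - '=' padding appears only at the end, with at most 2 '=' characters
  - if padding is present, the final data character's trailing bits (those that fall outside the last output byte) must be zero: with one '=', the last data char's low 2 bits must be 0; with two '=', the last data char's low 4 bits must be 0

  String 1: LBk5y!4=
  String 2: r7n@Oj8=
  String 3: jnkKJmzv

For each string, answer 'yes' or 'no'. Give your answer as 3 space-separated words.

String 1: 'LBk5y!4=' → invalid (bad char(s): ['!'])
String 2: 'r7n@Oj8=' → invalid (bad char(s): ['@'])
String 3: 'jnkKJmzv' → valid

Answer: no no yes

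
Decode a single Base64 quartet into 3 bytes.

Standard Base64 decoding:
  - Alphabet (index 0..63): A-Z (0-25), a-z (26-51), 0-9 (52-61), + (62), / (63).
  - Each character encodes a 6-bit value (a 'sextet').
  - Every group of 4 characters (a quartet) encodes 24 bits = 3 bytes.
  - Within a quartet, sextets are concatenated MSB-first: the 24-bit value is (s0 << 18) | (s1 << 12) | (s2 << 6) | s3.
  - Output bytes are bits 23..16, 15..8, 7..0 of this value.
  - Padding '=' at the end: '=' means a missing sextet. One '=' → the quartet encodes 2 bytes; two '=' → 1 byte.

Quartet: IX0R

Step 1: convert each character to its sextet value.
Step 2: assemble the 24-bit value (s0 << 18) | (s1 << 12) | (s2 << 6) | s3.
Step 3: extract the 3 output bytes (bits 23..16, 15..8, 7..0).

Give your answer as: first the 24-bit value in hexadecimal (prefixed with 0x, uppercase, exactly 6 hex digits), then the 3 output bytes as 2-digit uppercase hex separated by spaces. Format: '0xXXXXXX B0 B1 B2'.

Sextets: I=8, X=23, 0=52, R=17
24-bit: (8<<18) | (23<<12) | (52<<6) | 17
      = 0x200000 | 0x017000 | 0x000D00 | 0x000011
      = 0x217D11
Bytes: (v>>16)&0xFF=21, (v>>8)&0xFF=7D, v&0xFF=11

Answer: 0x217D11 21 7D 11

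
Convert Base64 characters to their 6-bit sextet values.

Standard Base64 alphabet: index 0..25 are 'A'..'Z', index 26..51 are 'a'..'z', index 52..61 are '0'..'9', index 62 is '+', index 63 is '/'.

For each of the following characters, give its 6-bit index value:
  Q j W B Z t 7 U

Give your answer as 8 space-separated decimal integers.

'Q': A..Z range, ord('Q') − ord('A') = 16
'j': a..z range, 26 + ord('j') − ord('a') = 35
'W': A..Z range, ord('W') − ord('A') = 22
'B': A..Z range, ord('B') − ord('A') = 1
'Z': A..Z range, ord('Z') − ord('A') = 25
't': a..z range, 26 + ord('t') − ord('a') = 45
'7': 0..9 range, 52 + ord('7') − ord('0') = 59
'U': A..Z range, ord('U') − ord('A') = 20

Answer: 16 35 22 1 25 45 59 20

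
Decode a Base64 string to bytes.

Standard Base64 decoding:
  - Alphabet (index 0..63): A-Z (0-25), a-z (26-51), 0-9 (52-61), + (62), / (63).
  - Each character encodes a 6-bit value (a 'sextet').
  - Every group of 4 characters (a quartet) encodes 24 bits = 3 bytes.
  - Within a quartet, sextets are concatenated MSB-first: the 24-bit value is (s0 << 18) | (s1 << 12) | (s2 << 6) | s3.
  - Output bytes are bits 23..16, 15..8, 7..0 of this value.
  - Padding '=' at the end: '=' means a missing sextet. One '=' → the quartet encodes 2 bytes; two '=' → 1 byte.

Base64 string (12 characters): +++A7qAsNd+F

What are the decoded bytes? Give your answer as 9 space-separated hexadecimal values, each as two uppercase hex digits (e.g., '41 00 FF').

After char 0 ('+'=62): chars_in_quartet=1 acc=0x3E bytes_emitted=0
After char 1 ('+'=62): chars_in_quartet=2 acc=0xFBE bytes_emitted=0
After char 2 ('+'=62): chars_in_quartet=3 acc=0x3EFBE bytes_emitted=0
After char 3 ('A'=0): chars_in_quartet=4 acc=0xFBEF80 -> emit FB EF 80, reset; bytes_emitted=3
After char 4 ('7'=59): chars_in_quartet=1 acc=0x3B bytes_emitted=3
After char 5 ('q'=42): chars_in_quartet=2 acc=0xEEA bytes_emitted=3
After char 6 ('A'=0): chars_in_quartet=3 acc=0x3BA80 bytes_emitted=3
After char 7 ('s'=44): chars_in_quartet=4 acc=0xEEA02C -> emit EE A0 2C, reset; bytes_emitted=6
After char 8 ('N'=13): chars_in_quartet=1 acc=0xD bytes_emitted=6
After char 9 ('d'=29): chars_in_quartet=2 acc=0x35D bytes_emitted=6
After char 10 ('+'=62): chars_in_quartet=3 acc=0xD77E bytes_emitted=6
After char 11 ('F'=5): chars_in_quartet=4 acc=0x35DF85 -> emit 35 DF 85, reset; bytes_emitted=9

Answer: FB EF 80 EE A0 2C 35 DF 85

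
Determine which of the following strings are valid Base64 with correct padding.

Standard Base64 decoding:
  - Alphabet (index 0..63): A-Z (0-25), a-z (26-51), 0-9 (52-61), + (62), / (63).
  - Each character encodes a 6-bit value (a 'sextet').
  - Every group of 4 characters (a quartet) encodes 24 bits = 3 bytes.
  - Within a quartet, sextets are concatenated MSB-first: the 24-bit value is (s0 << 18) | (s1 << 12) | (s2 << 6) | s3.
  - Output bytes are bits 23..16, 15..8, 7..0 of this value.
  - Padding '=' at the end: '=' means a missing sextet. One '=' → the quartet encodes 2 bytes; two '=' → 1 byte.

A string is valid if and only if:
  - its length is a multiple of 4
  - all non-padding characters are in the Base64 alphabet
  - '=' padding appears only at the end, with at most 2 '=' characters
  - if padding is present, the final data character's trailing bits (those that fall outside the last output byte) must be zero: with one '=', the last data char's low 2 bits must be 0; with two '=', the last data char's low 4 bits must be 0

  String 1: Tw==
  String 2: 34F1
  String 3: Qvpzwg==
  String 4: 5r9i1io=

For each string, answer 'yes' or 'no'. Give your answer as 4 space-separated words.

Answer: yes yes yes yes

Derivation:
String 1: 'Tw==' → valid
String 2: '34F1' → valid
String 3: 'Qvpzwg==' → valid
String 4: '5r9i1io=' → valid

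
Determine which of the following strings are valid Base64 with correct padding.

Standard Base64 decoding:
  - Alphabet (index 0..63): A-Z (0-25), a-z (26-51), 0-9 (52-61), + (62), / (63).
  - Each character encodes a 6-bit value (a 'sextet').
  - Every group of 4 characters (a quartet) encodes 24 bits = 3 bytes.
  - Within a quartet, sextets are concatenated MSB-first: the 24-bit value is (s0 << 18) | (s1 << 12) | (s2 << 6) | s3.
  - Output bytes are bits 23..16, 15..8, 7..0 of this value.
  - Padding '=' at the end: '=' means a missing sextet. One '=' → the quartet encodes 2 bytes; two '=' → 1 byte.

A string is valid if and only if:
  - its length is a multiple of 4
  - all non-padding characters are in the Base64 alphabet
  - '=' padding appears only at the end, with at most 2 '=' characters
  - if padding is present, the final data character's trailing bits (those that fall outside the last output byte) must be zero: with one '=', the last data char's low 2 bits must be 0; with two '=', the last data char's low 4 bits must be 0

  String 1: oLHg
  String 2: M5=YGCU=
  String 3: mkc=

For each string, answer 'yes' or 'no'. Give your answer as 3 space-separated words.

Answer: yes no yes

Derivation:
String 1: 'oLHg' → valid
String 2: 'M5=YGCU=' → invalid (bad char(s): ['=']; '=' in middle)
String 3: 'mkc=' → valid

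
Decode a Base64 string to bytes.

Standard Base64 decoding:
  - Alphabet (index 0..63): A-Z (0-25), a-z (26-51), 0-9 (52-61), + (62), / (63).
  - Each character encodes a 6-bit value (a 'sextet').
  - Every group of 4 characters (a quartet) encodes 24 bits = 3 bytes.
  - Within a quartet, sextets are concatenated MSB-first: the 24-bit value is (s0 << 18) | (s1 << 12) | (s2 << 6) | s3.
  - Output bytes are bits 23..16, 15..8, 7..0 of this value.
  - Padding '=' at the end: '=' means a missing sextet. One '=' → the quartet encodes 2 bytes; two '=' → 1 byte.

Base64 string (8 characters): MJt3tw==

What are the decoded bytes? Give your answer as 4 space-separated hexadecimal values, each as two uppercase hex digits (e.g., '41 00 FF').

After char 0 ('M'=12): chars_in_quartet=1 acc=0xC bytes_emitted=0
After char 1 ('J'=9): chars_in_quartet=2 acc=0x309 bytes_emitted=0
After char 2 ('t'=45): chars_in_quartet=3 acc=0xC26D bytes_emitted=0
After char 3 ('3'=55): chars_in_quartet=4 acc=0x309B77 -> emit 30 9B 77, reset; bytes_emitted=3
After char 4 ('t'=45): chars_in_quartet=1 acc=0x2D bytes_emitted=3
After char 5 ('w'=48): chars_in_quartet=2 acc=0xB70 bytes_emitted=3
Padding '==': partial quartet acc=0xB70 -> emit B7; bytes_emitted=4

Answer: 30 9B 77 B7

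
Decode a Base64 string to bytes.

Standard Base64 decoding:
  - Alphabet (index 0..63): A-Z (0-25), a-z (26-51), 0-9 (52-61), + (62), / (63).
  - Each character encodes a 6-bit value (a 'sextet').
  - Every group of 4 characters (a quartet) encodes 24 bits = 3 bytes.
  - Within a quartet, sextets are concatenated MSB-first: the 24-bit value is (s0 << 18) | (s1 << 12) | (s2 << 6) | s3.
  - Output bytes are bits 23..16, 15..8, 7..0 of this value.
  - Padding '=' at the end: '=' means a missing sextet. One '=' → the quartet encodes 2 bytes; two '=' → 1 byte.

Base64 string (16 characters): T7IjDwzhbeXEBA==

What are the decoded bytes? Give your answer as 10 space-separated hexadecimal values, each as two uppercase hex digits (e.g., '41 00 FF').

After char 0 ('T'=19): chars_in_quartet=1 acc=0x13 bytes_emitted=0
After char 1 ('7'=59): chars_in_quartet=2 acc=0x4FB bytes_emitted=0
After char 2 ('I'=8): chars_in_quartet=3 acc=0x13EC8 bytes_emitted=0
After char 3 ('j'=35): chars_in_quartet=4 acc=0x4FB223 -> emit 4F B2 23, reset; bytes_emitted=3
After char 4 ('D'=3): chars_in_quartet=1 acc=0x3 bytes_emitted=3
After char 5 ('w'=48): chars_in_quartet=2 acc=0xF0 bytes_emitted=3
After char 6 ('z'=51): chars_in_quartet=3 acc=0x3C33 bytes_emitted=3
After char 7 ('h'=33): chars_in_quartet=4 acc=0xF0CE1 -> emit 0F 0C E1, reset; bytes_emitted=6
After char 8 ('b'=27): chars_in_quartet=1 acc=0x1B bytes_emitted=6
After char 9 ('e'=30): chars_in_quartet=2 acc=0x6DE bytes_emitted=6
After char 10 ('X'=23): chars_in_quartet=3 acc=0x1B797 bytes_emitted=6
After char 11 ('E'=4): chars_in_quartet=4 acc=0x6DE5C4 -> emit 6D E5 C4, reset; bytes_emitted=9
After char 12 ('B'=1): chars_in_quartet=1 acc=0x1 bytes_emitted=9
After char 13 ('A'=0): chars_in_quartet=2 acc=0x40 bytes_emitted=9
Padding '==': partial quartet acc=0x40 -> emit 04; bytes_emitted=10

Answer: 4F B2 23 0F 0C E1 6D E5 C4 04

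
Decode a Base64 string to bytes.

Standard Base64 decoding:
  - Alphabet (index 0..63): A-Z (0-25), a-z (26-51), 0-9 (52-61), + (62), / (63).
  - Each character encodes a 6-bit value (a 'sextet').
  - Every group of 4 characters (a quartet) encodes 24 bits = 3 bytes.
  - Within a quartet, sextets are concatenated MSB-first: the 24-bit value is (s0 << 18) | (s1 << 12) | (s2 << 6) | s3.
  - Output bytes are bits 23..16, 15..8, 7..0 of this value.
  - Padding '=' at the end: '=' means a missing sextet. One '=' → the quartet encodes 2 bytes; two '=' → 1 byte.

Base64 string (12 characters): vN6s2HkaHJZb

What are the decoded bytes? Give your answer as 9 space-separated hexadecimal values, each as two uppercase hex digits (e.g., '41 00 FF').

Answer: BC DE AC D8 79 1A 1C 96 5B

Derivation:
After char 0 ('v'=47): chars_in_quartet=1 acc=0x2F bytes_emitted=0
After char 1 ('N'=13): chars_in_quartet=2 acc=0xBCD bytes_emitted=0
After char 2 ('6'=58): chars_in_quartet=3 acc=0x2F37A bytes_emitted=0
After char 3 ('s'=44): chars_in_quartet=4 acc=0xBCDEAC -> emit BC DE AC, reset; bytes_emitted=3
After char 4 ('2'=54): chars_in_quartet=1 acc=0x36 bytes_emitted=3
After char 5 ('H'=7): chars_in_quartet=2 acc=0xD87 bytes_emitted=3
After char 6 ('k'=36): chars_in_quartet=3 acc=0x361E4 bytes_emitted=3
After char 7 ('a'=26): chars_in_quartet=4 acc=0xD8791A -> emit D8 79 1A, reset; bytes_emitted=6
After char 8 ('H'=7): chars_in_quartet=1 acc=0x7 bytes_emitted=6
After char 9 ('J'=9): chars_in_quartet=2 acc=0x1C9 bytes_emitted=6
After char 10 ('Z'=25): chars_in_quartet=3 acc=0x7259 bytes_emitted=6
After char 11 ('b'=27): chars_in_quartet=4 acc=0x1C965B -> emit 1C 96 5B, reset; bytes_emitted=9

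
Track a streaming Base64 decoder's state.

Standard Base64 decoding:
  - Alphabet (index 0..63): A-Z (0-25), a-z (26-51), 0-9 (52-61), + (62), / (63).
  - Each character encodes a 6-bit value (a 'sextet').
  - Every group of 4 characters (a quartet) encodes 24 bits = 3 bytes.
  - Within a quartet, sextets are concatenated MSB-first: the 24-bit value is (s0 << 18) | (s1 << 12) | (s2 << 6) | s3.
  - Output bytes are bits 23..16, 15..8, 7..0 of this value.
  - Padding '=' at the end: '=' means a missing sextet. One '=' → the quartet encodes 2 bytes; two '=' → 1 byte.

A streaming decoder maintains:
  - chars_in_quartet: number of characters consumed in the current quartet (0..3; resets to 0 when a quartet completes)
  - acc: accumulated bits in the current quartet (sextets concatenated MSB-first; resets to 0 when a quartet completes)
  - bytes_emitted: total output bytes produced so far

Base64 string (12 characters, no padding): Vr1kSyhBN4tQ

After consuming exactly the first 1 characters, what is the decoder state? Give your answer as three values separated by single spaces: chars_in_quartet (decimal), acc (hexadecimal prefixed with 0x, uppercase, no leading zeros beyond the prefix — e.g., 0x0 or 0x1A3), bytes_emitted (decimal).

Answer: 1 0x15 0

Derivation:
After char 0 ('V'=21): chars_in_quartet=1 acc=0x15 bytes_emitted=0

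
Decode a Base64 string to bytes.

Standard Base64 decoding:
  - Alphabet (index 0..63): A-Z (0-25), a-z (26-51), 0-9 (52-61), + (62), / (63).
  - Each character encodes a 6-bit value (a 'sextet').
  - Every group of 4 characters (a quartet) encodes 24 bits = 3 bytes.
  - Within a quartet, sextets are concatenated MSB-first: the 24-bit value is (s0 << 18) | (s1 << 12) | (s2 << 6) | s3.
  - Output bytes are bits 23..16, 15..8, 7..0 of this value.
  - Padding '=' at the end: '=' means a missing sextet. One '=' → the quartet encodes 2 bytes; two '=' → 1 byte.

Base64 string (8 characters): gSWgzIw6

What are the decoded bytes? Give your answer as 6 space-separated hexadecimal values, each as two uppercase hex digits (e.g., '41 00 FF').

After char 0 ('g'=32): chars_in_quartet=1 acc=0x20 bytes_emitted=0
After char 1 ('S'=18): chars_in_quartet=2 acc=0x812 bytes_emitted=0
After char 2 ('W'=22): chars_in_quartet=3 acc=0x20496 bytes_emitted=0
After char 3 ('g'=32): chars_in_quartet=4 acc=0x8125A0 -> emit 81 25 A0, reset; bytes_emitted=3
After char 4 ('z'=51): chars_in_quartet=1 acc=0x33 bytes_emitted=3
After char 5 ('I'=8): chars_in_quartet=2 acc=0xCC8 bytes_emitted=3
After char 6 ('w'=48): chars_in_quartet=3 acc=0x33230 bytes_emitted=3
After char 7 ('6'=58): chars_in_quartet=4 acc=0xCC8C3A -> emit CC 8C 3A, reset; bytes_emitted=6

Answer: 81 25 A0 CC 8C 3A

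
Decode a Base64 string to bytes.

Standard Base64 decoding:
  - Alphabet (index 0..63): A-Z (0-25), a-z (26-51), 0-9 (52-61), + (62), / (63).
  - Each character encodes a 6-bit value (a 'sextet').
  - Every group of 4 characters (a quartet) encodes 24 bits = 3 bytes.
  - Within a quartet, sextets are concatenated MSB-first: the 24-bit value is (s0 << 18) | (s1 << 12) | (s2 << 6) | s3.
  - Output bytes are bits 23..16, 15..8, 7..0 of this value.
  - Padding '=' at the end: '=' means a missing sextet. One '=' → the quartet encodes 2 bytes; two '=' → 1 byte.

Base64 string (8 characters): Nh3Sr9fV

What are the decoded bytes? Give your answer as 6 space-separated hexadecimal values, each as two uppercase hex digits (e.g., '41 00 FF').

After char 0 ('N'=13): chars_in_quartet=1 acc=0xD bytes_emitted=0
After char 1 ('h'=33): chars_in_quartet=2 acc=0x361 bytes_emitted=0
After char 2 ('3'=55): chars_in_quartet=3 acc=0xD877 bytes_emitted=0
After char 3 ('S'=18): chars_in_quartet=4 acc=0x361DD2 -> emit 36 1D D2, reset; bytes_emitted=3
After char 4 ('r'=43): chars_in_quartet=1 acc=0x2B bytes_emitted=3
After char 5 ('9'=61): chars_in_quartet=2 acc=0xAFD bytes_emitted=3
After char 6 ('f'=31): chars_in_quartet=3 acc=0x2BF5F bytes_emitted=3
After char 7 ('V'=21): chars_in_quartet=4 acc=0xAFD7D5 -> emit AF D7 D5, reset; bytes_emitted=6

Answer: 36 1D D2 AF D7 D5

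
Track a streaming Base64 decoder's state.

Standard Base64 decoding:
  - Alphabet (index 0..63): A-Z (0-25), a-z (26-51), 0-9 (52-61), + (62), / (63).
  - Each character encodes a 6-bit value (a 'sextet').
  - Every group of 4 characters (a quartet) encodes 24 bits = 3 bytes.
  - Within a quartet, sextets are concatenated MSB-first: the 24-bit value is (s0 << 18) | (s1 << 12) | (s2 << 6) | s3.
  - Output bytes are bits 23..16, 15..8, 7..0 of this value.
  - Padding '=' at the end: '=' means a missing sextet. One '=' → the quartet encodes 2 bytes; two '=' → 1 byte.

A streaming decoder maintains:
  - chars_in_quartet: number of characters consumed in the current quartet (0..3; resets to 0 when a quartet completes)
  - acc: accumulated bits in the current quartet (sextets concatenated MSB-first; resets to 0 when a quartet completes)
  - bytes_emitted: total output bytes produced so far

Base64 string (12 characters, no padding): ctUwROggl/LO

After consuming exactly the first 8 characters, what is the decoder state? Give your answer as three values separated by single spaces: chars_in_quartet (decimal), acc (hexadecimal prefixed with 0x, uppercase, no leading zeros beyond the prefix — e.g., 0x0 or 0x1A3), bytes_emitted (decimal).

After char 0 ('c'=28): chars_in_quartet=1 acc=0x1C bytes_emitted=0
After char 1 ('t'=45): chars_in_quartet=2 acc=0x72D bytes_emitted=0
After char 2 ('U'=20): chars_in_quartet=3 acc=0x1CB54 bytes_emitted=0
After char 3 ('w'=48): chars_in_quartet=4 acc=0x72D530 -> emit 72 D5 30, reset; bytes_emitted=3
After char 4 ('R'=17): chars_in_quartet=1 acc=0x11 bytes_emitted=3
After char 5 ('O'=14): chars_in_quartet=2 acc=0x44E bytes_emitted=3
After char 6 ('g'=32): chars_in_quartet=3 acc=0x113A0 bytes_emitted=3
After char 7 ('g'=32): chars_in_quartet=4 acc=0x44E820 -> emit 44 E8 20, reset; bytes_emitted=6

Answer: 0 0x0 6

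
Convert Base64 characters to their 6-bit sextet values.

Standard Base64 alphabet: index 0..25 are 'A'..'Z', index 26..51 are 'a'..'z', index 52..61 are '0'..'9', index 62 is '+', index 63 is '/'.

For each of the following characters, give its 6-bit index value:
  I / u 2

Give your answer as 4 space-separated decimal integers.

Answer: 8 63 46 54

Derivation:
'I': A..Z range, ord('I') − ord('A') = 8
'/': index 63
'u': a..z range, 26 + ord('u') − ord('a') = 46
'2': 0..9 range, 52 + ord('2') − ord('0') = 54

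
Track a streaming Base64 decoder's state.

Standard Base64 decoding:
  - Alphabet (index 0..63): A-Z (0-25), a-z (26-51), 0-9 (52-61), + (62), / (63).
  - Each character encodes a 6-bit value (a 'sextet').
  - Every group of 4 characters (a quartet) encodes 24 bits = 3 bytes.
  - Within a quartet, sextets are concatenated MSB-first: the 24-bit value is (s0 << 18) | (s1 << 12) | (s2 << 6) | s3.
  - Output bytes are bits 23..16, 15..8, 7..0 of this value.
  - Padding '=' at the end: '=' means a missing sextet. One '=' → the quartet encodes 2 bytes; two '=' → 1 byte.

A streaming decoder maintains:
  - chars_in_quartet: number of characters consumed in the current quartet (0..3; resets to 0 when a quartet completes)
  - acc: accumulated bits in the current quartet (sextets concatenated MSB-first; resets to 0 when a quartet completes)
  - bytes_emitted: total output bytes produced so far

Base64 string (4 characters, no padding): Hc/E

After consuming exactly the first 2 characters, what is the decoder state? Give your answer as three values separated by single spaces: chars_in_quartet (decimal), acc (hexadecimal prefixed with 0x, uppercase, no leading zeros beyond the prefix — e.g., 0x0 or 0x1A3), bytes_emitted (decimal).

After char 0 ('H'=7): chars_in_quartet=1 acc=0x7 bytes_emitted=0
After char 1 ('c'=28): chars_in_quartet=2 acc=0x1DC bytes_emitted=0

Answer: 2 0x1DC 0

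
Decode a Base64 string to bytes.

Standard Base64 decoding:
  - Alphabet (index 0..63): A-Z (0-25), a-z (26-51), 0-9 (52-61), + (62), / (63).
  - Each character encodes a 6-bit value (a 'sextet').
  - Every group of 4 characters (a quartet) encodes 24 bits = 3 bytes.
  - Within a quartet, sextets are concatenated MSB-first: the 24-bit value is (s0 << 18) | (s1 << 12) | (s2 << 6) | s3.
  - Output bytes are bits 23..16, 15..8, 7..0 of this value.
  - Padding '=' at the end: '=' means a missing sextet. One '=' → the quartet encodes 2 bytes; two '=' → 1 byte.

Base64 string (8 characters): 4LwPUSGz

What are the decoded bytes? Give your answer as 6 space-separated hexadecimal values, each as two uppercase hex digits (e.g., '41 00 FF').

After char 0 ('4'=56): chars_in_quartet=1 acc=0x38 bytes_emitted=0
After char 1 ('L'=11): chars_in_quartet=2 acc=0xE0B bytes_emitted=0
After char 2 ('w'=48): chars_in_quartet=3 acc=0x382F0 bytes_emitted=0
After char 3 ('P'=15): chars_in_quartet=4 acc=0xE0BC0F -> emit E0 BC 0F, reset; bytes_emitted=3
After char 4 ('U'=20): chars_in_quartet=1 acc=0x14 bytes_emitted=3
After char 5 ('S'=18): chars_in_quartet=2 acc=0x512 bytes_emitted=3
After char 6 ('G'=6): chars_in_quartet=3 acc=0x14486 bytes_emitted=3
After char 7 ('z'=51): chars_in_quartet=4 acc=0x5121B3 -> emit 51 21 B3, reset; bytes_emitted=6

Answer: E0 BC 0F 51 21 B3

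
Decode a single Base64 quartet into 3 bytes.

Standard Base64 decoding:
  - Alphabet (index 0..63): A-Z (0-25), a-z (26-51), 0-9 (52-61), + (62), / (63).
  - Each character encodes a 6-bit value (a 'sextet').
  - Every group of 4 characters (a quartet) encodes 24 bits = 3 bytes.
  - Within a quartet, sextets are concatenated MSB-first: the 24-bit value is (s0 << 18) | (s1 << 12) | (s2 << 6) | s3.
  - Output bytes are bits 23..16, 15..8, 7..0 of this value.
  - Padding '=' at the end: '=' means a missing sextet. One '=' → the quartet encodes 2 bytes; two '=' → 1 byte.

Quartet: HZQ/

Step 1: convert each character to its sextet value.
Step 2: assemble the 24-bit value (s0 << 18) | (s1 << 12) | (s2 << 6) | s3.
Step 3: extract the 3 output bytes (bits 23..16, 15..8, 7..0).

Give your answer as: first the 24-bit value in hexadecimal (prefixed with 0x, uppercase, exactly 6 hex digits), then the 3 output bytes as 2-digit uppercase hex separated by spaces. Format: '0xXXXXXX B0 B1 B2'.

Answer: 0x1D943F 1D 94 3F

Derivation:
Sextets: H=7, Z=25, Q=16, /=63
24-bit: (7<<18) | (25<<12) | (16<<6) | 63
      = 0x1C0000 | 0x019000 | 0x000400 | 0x00003F
      = 0x1D943F
Bytes: (v>>16)&0xFF=1D, (v>>8)&0xFF=94, v&0xFF=3F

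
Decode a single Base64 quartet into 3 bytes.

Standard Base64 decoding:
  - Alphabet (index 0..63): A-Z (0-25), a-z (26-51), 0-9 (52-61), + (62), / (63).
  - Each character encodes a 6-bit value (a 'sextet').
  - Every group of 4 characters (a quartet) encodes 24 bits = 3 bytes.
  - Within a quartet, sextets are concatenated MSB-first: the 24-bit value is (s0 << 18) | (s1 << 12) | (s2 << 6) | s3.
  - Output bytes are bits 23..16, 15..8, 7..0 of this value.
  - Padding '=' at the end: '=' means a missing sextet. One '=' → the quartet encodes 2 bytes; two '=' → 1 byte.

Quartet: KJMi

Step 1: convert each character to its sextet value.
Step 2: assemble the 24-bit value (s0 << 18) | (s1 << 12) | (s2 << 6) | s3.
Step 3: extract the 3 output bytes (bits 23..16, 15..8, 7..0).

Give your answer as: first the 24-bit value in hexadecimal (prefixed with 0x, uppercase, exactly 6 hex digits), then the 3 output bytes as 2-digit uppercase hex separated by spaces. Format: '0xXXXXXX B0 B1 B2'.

Answer: 0x289322 28 93 22

Derivation:
Sextets: K=10, J=9, M=12, i=34
24-bit: (10<<18) | (9<<12) | (12<<6) | 34
      = 0x280000 | 0x009000 | 0x000300 | 0x000022
      = 0x289322
Bytes: (v>>16)&0xFF=28, (v>>8)&0xFF=93, v&0xFF=22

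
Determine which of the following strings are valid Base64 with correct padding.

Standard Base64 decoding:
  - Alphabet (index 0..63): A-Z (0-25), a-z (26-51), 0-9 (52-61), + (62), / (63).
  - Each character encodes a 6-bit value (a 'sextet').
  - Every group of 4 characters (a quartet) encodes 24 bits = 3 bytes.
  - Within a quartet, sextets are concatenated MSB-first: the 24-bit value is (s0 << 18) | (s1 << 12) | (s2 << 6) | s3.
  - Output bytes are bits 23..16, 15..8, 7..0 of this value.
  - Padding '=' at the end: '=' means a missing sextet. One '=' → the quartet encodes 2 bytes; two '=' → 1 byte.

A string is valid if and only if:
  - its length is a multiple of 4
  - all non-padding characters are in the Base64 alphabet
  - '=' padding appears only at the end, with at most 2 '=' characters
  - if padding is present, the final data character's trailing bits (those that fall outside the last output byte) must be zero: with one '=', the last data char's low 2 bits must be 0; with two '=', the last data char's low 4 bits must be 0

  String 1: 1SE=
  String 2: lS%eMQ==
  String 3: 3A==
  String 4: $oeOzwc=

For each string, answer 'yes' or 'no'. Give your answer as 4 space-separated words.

Answer: yes no yes no

Derivation:
String 1: '1SE=' → valid
String 2: 'lS%eMQ==' → invalid (bad char(s): ['%'])
String 3: '3A==' → valid
String 4: '$oeOzwc=' → invalid (bad char(s): ['$'])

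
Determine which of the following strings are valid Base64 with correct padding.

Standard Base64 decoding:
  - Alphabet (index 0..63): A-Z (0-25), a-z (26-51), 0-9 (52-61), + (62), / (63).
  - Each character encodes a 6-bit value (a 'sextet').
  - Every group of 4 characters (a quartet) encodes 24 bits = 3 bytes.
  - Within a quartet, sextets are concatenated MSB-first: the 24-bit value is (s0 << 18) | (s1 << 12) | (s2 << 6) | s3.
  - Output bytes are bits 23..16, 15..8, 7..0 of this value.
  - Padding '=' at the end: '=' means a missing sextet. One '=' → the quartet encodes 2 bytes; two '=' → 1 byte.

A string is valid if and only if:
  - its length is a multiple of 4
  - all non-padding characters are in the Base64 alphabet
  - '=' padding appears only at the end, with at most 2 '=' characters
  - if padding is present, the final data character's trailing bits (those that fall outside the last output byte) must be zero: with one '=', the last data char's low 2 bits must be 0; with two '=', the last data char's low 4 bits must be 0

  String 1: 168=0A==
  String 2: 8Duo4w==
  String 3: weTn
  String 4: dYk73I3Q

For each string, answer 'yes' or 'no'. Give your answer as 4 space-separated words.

String 1: '168=0A==' → invalid (bad char(s): ['=']; '=' in middle)
String 2: '8Duo4w==' → valid
String 3: 'weTn' → valid
String 4: 'dYk73I3Q' → valid

Answer: no yes yes yes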